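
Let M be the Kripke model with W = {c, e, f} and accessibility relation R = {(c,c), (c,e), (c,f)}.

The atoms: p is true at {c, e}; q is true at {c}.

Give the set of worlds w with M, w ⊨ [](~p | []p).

{e, f}

c: successors {c, e, f}; ~p | []p there: c:F, e:T, f:T. ✗
e: no successors, so [](~p | []p) holds vacuously. ✓
f: no successors, so [](~p | []p) holds vacuously. ✓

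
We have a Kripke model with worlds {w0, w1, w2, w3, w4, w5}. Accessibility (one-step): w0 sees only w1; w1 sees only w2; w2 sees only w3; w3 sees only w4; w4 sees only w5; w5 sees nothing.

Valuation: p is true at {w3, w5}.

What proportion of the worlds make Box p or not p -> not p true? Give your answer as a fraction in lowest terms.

w0: Box p or not p is T, not p is T. ✓
w1: Box p or not p is T, not p is T. ✓
w2: Box p or not p is T, not p is T. ✓
w3: Box p or not p is F, not p is F. ✓
w4: Box p or not p is T, not p is T. ✓
w5: Box p or not p is T, not p is F. ✗
That's 5 of 6 worlds, so 5/6.

5/6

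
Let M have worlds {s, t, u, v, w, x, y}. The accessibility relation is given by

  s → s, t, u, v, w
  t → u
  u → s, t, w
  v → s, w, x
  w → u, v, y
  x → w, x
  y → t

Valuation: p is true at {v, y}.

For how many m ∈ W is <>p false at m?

5

s: successors {s, t, u, v, w}; p there: s:F, t:F, u:F, v:T, w:F. ✓
t: successors {u}; p there: u:F. ✗
u: successors {s, t, w}; p there: s:F, t:F, w:F. ✗
v: successors {s, w, x}; p there: s:F, w:F, x:F. ✗
w: successors {u, v, y}; p there: u:F, v:T, y:T. ✓
x: successors {w, x}; p there: w:F, x:F. ✗
y: successors {t}; p there: t:F. ✗
Satisfying worlds: {s, w}.
So <>p fails at the other 5 worlds.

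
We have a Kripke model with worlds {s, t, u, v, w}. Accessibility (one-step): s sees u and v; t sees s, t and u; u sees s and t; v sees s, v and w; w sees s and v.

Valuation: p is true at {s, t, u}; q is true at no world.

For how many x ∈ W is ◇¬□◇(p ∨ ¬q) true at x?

s: successors {u, v}; ¬□◇(p ∨ ¬q) there: u:F, v:F. ✗
t: successors {s, t, u}; ¬□◇(p ∨ ¬q) there: s:F, t:F, u:F. ✗
u: successors {s, t}; ¬□◇(p ∨ ¬q) there: s:F, t:F. ✗
v: successors {s, v, w}; ¬□◇(p ∨ ¬q) there: s:F, v:F, w:F. ✗
w: successors {s, v}; ¬□◇(p ∨ ¬q) there: s:F, v:F. ✗
Satisfying worlds: ∅.

0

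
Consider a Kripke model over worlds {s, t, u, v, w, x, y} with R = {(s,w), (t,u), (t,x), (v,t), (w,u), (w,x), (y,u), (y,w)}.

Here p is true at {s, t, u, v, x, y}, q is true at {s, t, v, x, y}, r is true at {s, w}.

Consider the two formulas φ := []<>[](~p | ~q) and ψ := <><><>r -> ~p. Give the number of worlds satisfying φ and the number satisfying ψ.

4 and 7

For []<>[](~p | ~q):
s: successors {w}; <>[](~p | ~q) there: w:T. ✓
t: successors {u, x}; <>[](~p | ~q) there: u:F, x:F. ✗
u: no successors, so []<>[](~p | ~q) holds vacuously. ✓
v: successors {t}; <>[](~p | ~q) there: t:T. ✓
w: successors {u, x}; <>[](~p | ~q) there: u:F, x:F. ✗
x: no successors, so []<>[](~p | ~q) holds vacuously. ✓
y: successors {u, w}; <>[](~p | ~q) there: u:F, w:T. ✗
— 4 worlds.
For <><><>r -> ~p:
s: <><><>r is F, ~p is F. ✓
t: <><><>r is F, ~p is F. ✓
u: <><><>r is F, ~p is F. ✓
v: <><><>r is F, ~p is F. ✓
w: <><><>r is F, ~p is T. ✓
x: <><><>r is F, ~p is F. ✓
y: <><><>r is F, ~p is F. ✓
— 7 worlds.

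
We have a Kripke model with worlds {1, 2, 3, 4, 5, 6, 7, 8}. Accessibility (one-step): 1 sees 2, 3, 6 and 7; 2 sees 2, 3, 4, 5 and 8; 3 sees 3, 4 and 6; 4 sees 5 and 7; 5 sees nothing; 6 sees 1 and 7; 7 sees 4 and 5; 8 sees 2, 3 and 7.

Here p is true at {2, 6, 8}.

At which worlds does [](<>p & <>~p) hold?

1: successors {2, 3, 6, 7}; <>p & <>~p there: 2:T, 3:T, 6:F, 7:F. ✗
2: successors {2, 3, 4, 5, 8}; <>p & <>~p there: 2:T, 3:T, 4:F, 5:F, 8:T. ✗
3: successors {3, 4, 6}; <>p & <>~p there: 3:T, 4:F, 6:F. ✗
4: successors {5, 7}; <>p & <>~p there: 5:F, 7:F. ✗
5: no successors, so [](<>p & <>~p) holds vacuously. ✓
6: successors {1, 7}; <>p & <>~p there: 1:T, 7:F. ✗
7: successors {4, 5}; <>p & <>~p there: 4:F, 5:F. ✗
8: successors {2, 3, 7}; <>p & <>~p there: 2:T, 3:T, 7:F. ✗

{5}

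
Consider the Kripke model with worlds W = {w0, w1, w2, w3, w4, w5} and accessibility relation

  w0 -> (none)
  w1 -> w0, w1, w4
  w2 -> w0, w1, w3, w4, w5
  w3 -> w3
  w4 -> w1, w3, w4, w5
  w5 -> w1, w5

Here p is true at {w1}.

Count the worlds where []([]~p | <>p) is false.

0

w0: no successors, so []([]~p | <>p) holds vacuously. ✓
w1: successors {w0, w1, w4}; []~p | <>p there: w0:T, w1:T, w4:T. ✓
w2: successors {w0, w1, w3, w4, w5}; []~p | <>p there: w0:T, w1:T, w3:T, w4:T, w5:T. ✓
w3: successors {w3}; []~p | <>p there: w3:T. ✓
w4: successors {w1, w3, w4, w5}; []~p | <>p there: w1:T, w3:T, w4:T, w5:T. ✓
w5: successors {w1, w5}; []~p | <>p there: w1:T, w5:T. ✓
Satisfying worlds: {w0, w1, w2, w3, w4, w5}.
So []([]~p | <>p) fails at the other 0 worlds.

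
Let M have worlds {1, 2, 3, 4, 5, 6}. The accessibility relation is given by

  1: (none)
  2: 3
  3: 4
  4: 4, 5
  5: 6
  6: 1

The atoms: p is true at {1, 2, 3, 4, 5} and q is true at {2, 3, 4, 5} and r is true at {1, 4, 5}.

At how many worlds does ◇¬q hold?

1: no successors, so ◇¬q fails. ✗
2: successors {3}; ¬q there: 3:F. ✗
3: successors {4}; ¬q there: 4:F. ✗
4: successors {4, 5}; ¬q there: 4:F, 5:F. ✗
5: successors {6}; ¬q there: 6:T. ✓
6: successors {1}; ¬q there: 1:T. ✓
Satisfying worlds: {5, 6}.

2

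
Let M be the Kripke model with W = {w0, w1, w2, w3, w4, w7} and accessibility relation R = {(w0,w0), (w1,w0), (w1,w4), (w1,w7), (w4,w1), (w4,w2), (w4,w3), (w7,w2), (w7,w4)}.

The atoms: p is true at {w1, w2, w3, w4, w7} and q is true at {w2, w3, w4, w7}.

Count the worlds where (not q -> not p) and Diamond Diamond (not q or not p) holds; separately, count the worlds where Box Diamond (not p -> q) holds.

For (not q -> not p) and Diamond Diamond (not q or not p):
w0: not q -> not p is T, Diamond Diamond (not q or not p) is T. ✓
w1: not q -> not p is F, Diamond Diamond (not q or not p) is T. ✗
w2: not q -> not p is T, Diamond Diamond (not q or not p) is F. ✗
w3: not q -> not p is T, Diamond Diamond (not q or not p) is F. ✗
w4: not q -> not p is T, Diamond Diamond (not q or not p) is T. ✓
w7: not q -> not p is T, Diamond Diamond (not q or not p) is T. ✓
— 3 worlds.
For Box Diamond (not p -> q):
w0: successors {w0}; Diamond (not p -> q) there: w0:F. ✗
w1: successors {w0, w4, w7}; Diamond (not p -> q) there: w0:F, w4:T, w7:T. ✗
w2: no successors, so Box Diamond (not p -> q) holds vacuously. ✓
w3: no successors, so Box Diamond (not p -> q) holds vacuously. ✓
w4: successors {w1, w2, w3}; Diamond (not p -> q) there: w1:T, w2:F, w3:F. ✗
w7: successors {w2, w4}; Diamond (not p -> q) there: w2:F, w4:T. ✗
— 2 worlds.

3 and 2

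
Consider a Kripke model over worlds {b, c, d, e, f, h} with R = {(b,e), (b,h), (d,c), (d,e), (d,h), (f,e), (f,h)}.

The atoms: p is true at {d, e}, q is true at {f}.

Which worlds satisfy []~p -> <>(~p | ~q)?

b: []~p is F, <>(~p | ~q) is T. ✓
c: []~p is T, <>(~p | ~q) is F. ✗
d: []~p is F, <>(~p | ~q) is T. ✓
e: []~p is T, <>(~p | ~q) is F. ✗
f: []~p is F, <>(~p | ~q) is T. ✓
h: []~p is T, <>(~p | ~q) is F. ✗

{b, d, f}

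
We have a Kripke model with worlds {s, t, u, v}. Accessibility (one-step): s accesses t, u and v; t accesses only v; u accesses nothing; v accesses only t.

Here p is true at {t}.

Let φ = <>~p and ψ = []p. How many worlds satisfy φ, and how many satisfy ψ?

2 and 2

For <>~p:
s: successors {t, u, v}; ~p there: t:F, u:T, v:T. ✓
t: successors {v}; ~p there: v:T. ✓
u: no successors, so <>~p fails. ✗
v: successors {t}; ~p there: t:F. ✗
— 2 worlds.
For []p:
s: successors {t, u, v}; p there: t:T, u:F, v:F. ✗
t: successors {v}; p there: v:F. ✗
u: no successors, so []p holds vacuously. ✓
v: successors {t}; p there: t:T. ✓
— 2 worlds.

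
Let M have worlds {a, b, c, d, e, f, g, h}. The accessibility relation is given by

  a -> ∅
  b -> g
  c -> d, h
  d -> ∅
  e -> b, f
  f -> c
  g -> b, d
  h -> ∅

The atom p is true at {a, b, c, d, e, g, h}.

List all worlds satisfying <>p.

{b, c, e, f, g}

a: no successors, so <>p fails. ✗
b: successors {g}; p there: g:T. ✓
c: successors {d, h}; p there: d:T, h:T. ✓
d: no successors, so <>p fails. ✗
e: successors {b, f}; p there: b:T, f:F. ✓
f: successors {c}; p there: c:T. ✓
g: successors {b, d}; p there: b:T, d:T. ✓
h: no successors, so <>p fails. ✗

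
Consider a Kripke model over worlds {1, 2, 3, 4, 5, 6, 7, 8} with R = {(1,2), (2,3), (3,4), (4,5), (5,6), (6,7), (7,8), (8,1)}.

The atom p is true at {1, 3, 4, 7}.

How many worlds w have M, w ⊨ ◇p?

4

1: successors {2}; p there: 2:F. ✗
2: successors {3}; p there: 3:T. ✓
3: successors {4}; p there: 4:T. ✓
4: successors {5}; p there: 5:F. ✗
5: successors {6}; p there: 6:F. ✗
6: successors {7}; p there: 7:T. ✓
7: successors {8}; p there: 8:F. ✗
8: successors {1}; p there: 1:T. ✓
Satisfying worlds: {2, 3, 6, 8}.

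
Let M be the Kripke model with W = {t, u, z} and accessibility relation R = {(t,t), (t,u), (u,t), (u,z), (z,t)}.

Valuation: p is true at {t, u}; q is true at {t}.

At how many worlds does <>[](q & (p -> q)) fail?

2

t: successors {t, u}; [](q & (p -> q)) there: t:F, u:F. ✗
u: successors {t, z}; [](q & (p -> q)) there: t:F, z:T. ✓
z: successors {t}; [](q & (p -> q)) there: t:F. ✗
Satisfying worlds: {u}.
So <>[](q & (p -> q)) fails at the other 2 worlds.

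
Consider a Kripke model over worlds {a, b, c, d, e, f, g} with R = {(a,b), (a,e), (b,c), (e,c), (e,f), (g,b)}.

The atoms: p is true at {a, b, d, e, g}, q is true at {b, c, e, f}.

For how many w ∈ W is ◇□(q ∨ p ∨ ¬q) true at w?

4

a: successors {b, e}; □(q ∨ p ∨ ¬q) there: b:T, e:T. ✓
b: successors {c}; □(q ∨ p ∨ ¬q) there: c:T. ✓
c: no successors, so ◇□(q ∨ p ∨ ¬q) fails. ✗
d: no successors, so ◇□(q ∨ p ∨ ¬q) fails. ✗
e: successors {c, f}; □(q ∨ p ∨ ¬q) there: c:T, f:T. ✓
f: no successors, so ◇□(q ∨ p ∨ ¬q) fails. ✗
g: successors {b}; □(q ∨ p ∨ ¬q) there: b:T. ✓
Satisfying worlds: {a, b, e, g}.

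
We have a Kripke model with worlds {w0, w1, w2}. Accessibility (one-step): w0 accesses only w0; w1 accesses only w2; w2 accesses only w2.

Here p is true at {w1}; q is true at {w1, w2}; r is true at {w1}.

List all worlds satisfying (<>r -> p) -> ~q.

{w0}

w0: <>r -> p is T, ~q is T. ✓
w1: <>r -> p is T, ~q is F. ✗
w2: <>r -> p is T, ~q is F. ✗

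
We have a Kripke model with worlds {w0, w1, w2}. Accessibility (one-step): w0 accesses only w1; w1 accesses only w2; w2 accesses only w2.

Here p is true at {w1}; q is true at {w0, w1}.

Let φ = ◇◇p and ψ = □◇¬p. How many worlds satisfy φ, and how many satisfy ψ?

For ◇◇p:
w0: successors {w1}; ◇p there: w1:F. ✗
w1: successors {w2}; ◇p there: w2:F. ✗
w2: successors {w2}; ◇p there: w2:F. ✗
— 0 worlds.
For □◇¬p:
w0: successors {w1}; ◇¬p there: w1:T. ✓
w1: successors {w2}; ◇¬p there: w2:T. ✓
w2: successors {w2}; ◇¬p there: w2:T. ✓
— 3 worlds.

0 and 3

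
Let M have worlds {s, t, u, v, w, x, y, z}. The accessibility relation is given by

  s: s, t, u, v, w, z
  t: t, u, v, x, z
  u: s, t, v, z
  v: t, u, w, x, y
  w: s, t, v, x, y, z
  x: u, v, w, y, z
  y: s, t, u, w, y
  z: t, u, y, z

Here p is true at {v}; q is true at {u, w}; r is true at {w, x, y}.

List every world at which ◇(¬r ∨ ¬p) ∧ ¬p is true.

s: ◇(¬r ∨ ¬p) is T, ¬p is T. ✓
t: ◇(¬r ∨ ¬p) is T, ¬p is T. ✓
u: ◇(¬r ∨ ¬p) is T, ¬p is T. ✓
v: ◇(¬r ∨ ¬p) is T, ¬p is F. ✗
w: ◇(¬r ∨ ¬p) is T, ¬p is T. ✓
x: ◇(¬r ∨ ¬p) is T, ¬p is T. ✓
y: ◇(¬r ∨ ¬p) is T, ¬p is T. ✓
z: ◇(¬r ∨ ¬p) is T, ¬p is T. ✓

{s, t, u, w, x, y, z}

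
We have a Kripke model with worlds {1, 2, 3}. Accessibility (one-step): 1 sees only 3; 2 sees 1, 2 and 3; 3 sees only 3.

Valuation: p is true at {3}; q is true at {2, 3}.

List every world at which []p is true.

1: successors {3}; p there: 3:T. ✓
2: successors {1, 2, 3}; p there: 1:F, 2:F, 3:T. ✗
3: successors {3}; p there: 3:T. ✓

{1, 3}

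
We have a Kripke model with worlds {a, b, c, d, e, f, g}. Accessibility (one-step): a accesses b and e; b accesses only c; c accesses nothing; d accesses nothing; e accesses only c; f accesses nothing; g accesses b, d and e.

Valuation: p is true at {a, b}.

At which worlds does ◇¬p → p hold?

a: ◇¬p is T, p is T. ✓
b: ◇¬p is T, p is T. ✓
c: ◇¬p is F, p is F. ✓
d: ◇¬p is F, p is F. ✓
e: ◇¬p is T, p is F. ✗
f: ◇¬p is F, p is F. ✓
g: ◇¬p is T, p is F. ✗

{a, b, c, d, f}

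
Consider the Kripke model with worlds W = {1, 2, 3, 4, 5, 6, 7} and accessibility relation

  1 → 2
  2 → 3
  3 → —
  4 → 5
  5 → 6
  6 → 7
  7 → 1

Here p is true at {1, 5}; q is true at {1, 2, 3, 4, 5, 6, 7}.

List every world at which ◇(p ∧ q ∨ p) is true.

{4, 7}

1: successors {2}; p ∧ q ∨ p there: 2:F. ✗
2: successors {3}; p ∧ q ∨ p there: 3:F. ✗
3: no successors, so ◇(p ∧ q ∨ p) fails. ✗
4: successors {5}; p ∧ q ∨ p there: 5:T. ✓
5: successors {6}; p ∧ q ∨ p there: 6:F. ✗
6: successors {7}; p ∧ q ∨ p there: 7:F. ✗
7: successors {1}; p ∧ q ∨ p there: 1:T. ✓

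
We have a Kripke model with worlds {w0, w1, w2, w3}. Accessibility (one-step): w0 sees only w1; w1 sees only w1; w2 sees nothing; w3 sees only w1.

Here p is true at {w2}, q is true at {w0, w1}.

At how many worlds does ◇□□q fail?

w0: successors {w1}; □□q there: w1:T. ✓
w1: successors {w1}; □□q there: w1:T. ✓
w2: no successors, so ◇□□q fails. ✗
w3: successors {w1}; □□q there: w1:T. ✓
Satisfying worlds: {w0, w1, w3}.
So ◇□□q fails at the other 1 world.

1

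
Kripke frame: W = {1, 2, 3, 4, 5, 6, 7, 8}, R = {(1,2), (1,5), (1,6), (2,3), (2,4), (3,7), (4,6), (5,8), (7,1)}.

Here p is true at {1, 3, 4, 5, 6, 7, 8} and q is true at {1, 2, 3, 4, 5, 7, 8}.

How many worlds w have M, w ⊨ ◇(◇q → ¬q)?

4

1: successors {2, 5, 6}; ◇q → ¬q there: 2:F, 5:F, 6:T. ✓
2: successors {3, 4}; ◇q → ¬q there: 3:F, 4:T. ✓
3: successors {7}; ◇q → ¬q there: 7:F. ✗
4: successors {6}; ◇q → ¬q there: 6:T. ✓
5: successors {8}; ◇q → ¬q there: 8:T. ✓
6: no successors, so ◇(◇q → ¬q) fails. ✗
7: successors {1}; ◇q → ¬q there: 1:F. ✗
8: no successors, so ◇(◇q → ¬q) fails. ✗
Satisfying worlds: {1, 2, 4, 5}.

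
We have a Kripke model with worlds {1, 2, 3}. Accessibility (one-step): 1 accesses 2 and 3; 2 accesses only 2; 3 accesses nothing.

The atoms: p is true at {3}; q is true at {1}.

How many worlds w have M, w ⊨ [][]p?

1

1: successors {2, 3}; []p there: 2:F, 3:T. ✗
2: successors {2}; []p there: 2:F. ✗
3: no successors, so [][]p holds vacuously. ✓
Satisfying worlds: {3}.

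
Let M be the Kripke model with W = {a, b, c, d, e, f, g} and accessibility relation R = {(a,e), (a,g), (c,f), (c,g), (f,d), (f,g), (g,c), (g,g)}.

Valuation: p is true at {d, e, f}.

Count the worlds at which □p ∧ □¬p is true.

a: □p is F, □¬p is F. ✗
b: □p is T, □¬p is T. ✓
c: □p is F, □¬p is F. ✗
d: □p is T, □¬p is T. ✓
e: □p is T, □¬p is T. ✓
f: □p is F, □¬p is F. ✗
g: □p is F, □¬p is T. ✗
Satisfying worlds: {b, d, e}.

3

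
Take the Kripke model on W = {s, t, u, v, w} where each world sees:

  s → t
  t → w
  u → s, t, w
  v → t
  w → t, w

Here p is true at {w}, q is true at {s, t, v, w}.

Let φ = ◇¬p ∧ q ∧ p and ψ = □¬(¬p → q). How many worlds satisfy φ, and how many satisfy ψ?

For ◇¬p ∧ q ∧ p:
s: ◇¬p is T, q ∧ p is F. ✗
t: ◇¬p is F, q ∧ p is F. ✗
u: ◇¬p is T, q ∧ p is F. ✗
v: ◇¬p is T, q ∧ p is F. ✗
w: ◇¬p is T, q ∧ p is T. ✓
— 1 world.
For □¬(¬p → q):
s: successors {t}; ¬(¬p → q) there: t:F. ✗
t: successors {w}; ¬(¬p → q) there: w:F. ✗
u: successors {s, t, w}; ¬(¬p → q) there: s:F, t:F, w:F. ✗
v: successors {t}; ¬(¬p → q) there: t:F. ✗
w: successors {t, w}; ¬(¬p → q) there: t:F, w:F. ✗
— 0 worlds.

1 and 0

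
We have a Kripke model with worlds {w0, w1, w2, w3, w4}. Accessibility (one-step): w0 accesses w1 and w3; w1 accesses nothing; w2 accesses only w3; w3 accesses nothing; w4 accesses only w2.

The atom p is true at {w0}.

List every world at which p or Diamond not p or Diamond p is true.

w0: p or Diamond not p is T, Diamond p is F. ✓
w1: p or Diamond not p is F, Diamond p is F. ✗
w2: p or Diamond not p is T, Diamond p is F. ✓
w3: p or Diamond not p is F, Diamond p is F. ✗
w4: p or Diamond not p is T, Diamond p is F. ✓

{w0, w2, w4}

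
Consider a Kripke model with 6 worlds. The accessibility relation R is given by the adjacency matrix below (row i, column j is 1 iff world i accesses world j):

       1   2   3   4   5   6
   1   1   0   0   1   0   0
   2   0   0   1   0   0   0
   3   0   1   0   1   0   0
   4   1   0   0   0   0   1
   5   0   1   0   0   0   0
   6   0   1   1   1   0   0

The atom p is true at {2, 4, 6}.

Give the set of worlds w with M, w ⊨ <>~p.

{1, 2, 4, 6}

1: successors {1, 4}; ~p there: 1:T, 4:F. ✓
2: successors {3}; ~p there: 3:T. ✓
3: successors {2, 4}; ~p there: 2:F, 4:F. ✗
4: successors {1, 6}; ~p there: 1:T, 6:F. ✓
5: successors {2}; ~p there: 2:F. ✗
6: successors {2, 3, 4}; ~p there: 2:F, 3:T, 4:F. ✓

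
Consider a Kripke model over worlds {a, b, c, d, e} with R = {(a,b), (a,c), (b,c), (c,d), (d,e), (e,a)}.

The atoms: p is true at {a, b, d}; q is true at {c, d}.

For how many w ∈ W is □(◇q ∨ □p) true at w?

4

a: successors {b, c}; ◇q ∨ □p there: b:T, c:T. ✓
b: successors {c}; ◇q ∨ □p there: c:T. ✓
c: successors {d}; ◇q ∨ □p there: d:F. ✗
d: successors {e}; ◇q ∨ □p there: e:T. ✓
e: successors {a}; ◇q ∨ □p there: a:T. ✓
Satisfying worlds: {a, b, d, e}.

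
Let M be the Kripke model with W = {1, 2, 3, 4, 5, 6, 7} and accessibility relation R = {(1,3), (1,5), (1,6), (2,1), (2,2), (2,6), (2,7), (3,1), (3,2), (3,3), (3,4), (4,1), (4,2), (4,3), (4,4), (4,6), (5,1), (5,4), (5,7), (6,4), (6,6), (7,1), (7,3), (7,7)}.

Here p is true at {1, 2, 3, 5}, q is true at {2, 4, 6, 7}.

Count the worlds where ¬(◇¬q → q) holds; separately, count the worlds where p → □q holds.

For ¬(◇¬q → q):
1: ◇¬q → q is F. ✓
2: ◇¬q → q is T. ✗
3: ◇¬q → q is F. ✓
4: ◇¬q → q is T. ✗
5: ◇¬q → q is F. ✓
6: ◇¬q → q is T. ✗
7: ◇¬q → q is T. ✗
— 3 worlds.
For p → □q:
1: p is T, □q is F. ✗
2: p is T, □q is F. ✗
3: p is T, □q is F. ✗
4: p is F, □q is F. ✓
5: p is T, □q is F. ✗
6: p is F, □q is T. ✓
7: p is F, □q is F. ✓
— 3 worlds.

3 and 3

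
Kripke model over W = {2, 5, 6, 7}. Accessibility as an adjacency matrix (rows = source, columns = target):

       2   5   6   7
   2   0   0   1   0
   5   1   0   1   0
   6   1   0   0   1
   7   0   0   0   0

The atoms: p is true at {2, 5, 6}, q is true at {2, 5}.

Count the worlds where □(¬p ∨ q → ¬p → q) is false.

1

2: successors {6}; ¬p ∨ q → ¬p → q there: 6:T. ✓
5: successors {2, 6}; ¬p ∨ q → ¬p → q there: 2:T, 6:T. ✓
6: successors {2, 7}; ¬p ∨ q → ¬p → q there: 2:T, 7:F. ✗
7: no successors, so □(¬p ∨ q → ¬p → q) holds vacuously. ✓
Satisfying worlds: {2, 5, 7}.
So □(¬p ∨ q → ¬p → q) fails at the other 1 world.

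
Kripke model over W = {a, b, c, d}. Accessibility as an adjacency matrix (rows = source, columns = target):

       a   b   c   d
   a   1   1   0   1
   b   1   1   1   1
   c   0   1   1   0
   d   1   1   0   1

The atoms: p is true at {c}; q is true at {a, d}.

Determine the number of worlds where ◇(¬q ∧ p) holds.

a: successors {a, b, d}; ¬q ∧ p there: a:F, b:F, d:F. ✗
b: successors {a, b, c, d}; ¬q ∧ p there: a:F, b:F, c:T, d:F. ✓
c: successors {b, c}; ¬q ∧ p there: b:F, c:T. ✓
d: successors {a, b, d}; ¬q ∧ p there: a:F, b:F, d:F. ✗
Satisfying worlds: {b, c}.

2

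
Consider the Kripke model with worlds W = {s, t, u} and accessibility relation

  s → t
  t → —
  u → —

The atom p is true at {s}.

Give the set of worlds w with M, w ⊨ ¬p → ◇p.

{s}

s: ¬p is F, ◇p is F. ✓
t: ¬p is T, ◇p is F. ✗
u: ¬p is T, ◇p is F. ✗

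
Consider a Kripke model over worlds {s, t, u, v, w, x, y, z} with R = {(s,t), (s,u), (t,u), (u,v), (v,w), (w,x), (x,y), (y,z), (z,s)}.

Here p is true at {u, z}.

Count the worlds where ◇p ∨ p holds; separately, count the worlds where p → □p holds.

5 and 6

For ◇p ∨ p:
s: ◇p is T, p is F. ✓
t: ◇p is T, p is F. ✓
u: ◇p is F, p is T. ✓
v: ◇p is F, p is F. ✗
w: ◇p is F, p is F. ✗
x: ◇p is F, p is F. ✗
y: ◇p is T, p is F. ✓
z: ◇p is F, p is T. ✓
— 5 worlds.
For p → □p:
s: p is F, □p is F. ✓
t: p is F, □p is T. ✓
u: p is T, □p is F. ✗
v: p is F, □p is F. ✓
w: p is F, □p is F. ✓
x: p is F, □p is F. ✓
y: p is F, □p is T. ✓
z: p is T, □p is F. ✗
— 6 worlds.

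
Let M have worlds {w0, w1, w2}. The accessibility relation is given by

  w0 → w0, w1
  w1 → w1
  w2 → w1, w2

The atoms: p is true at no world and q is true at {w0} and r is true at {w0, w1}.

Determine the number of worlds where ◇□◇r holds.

3

w0: successors {w0, w1}; □◇r there: w0:T, w1:T. ✓
w1: successors {w1}; □◇r there: w1:T. ✓
w2: successors {w1, w2}; □◇r there: w1:T, w2:T. ✓
Satisfying worlds: {w0, w1, w2}.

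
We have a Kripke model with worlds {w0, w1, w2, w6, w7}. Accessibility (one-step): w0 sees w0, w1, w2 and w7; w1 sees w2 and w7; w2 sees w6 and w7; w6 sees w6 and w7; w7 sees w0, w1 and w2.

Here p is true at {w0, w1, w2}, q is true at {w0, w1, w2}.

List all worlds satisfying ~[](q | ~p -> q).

{w0, w1, w2, w6}

w0: [](q | ~p -> q) is F. ✓
w1: [](q | ~p -> q) is F. ✓
w2: [](q | ~p -> q) is F. ✓
w6: [](q | ~p -> q) is F. ✓
w7: [](q | ~p -> q) is T. ✗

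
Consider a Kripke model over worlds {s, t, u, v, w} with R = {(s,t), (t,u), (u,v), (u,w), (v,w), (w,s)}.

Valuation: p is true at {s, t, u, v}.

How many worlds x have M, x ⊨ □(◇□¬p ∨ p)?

s: successors {t}; ◇□¬p ∨ p there: t:T. ✓
t: successors {u}; ◇□¬p ∨ p there: u:T. ✓
u: successors {v, w}; ◇□¬p ∨ p there: v:T, w:F. ✗
v: successors {w}; ◇□¬p ∨ p there: w:F. ✗
w: successors {s}; ◇□¬p ∨ p there: s:T. ✓
Satisfying worlds: {s, t, w}.

3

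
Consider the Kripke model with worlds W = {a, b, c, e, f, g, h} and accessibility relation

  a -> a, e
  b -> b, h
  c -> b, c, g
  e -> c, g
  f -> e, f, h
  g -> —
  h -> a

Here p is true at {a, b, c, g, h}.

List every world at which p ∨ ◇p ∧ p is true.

{a, b, c, g, h}

a: p is T, ◇p ∧ p is T. ✓
b: p is T, ◇p ∧ p is T. ✓
c: p is T, ◇p ∧ p is T. ✓
e: p is F, ◇p ∧ p is F. ✗
f: p is F, ◇p ∧ p is F. ✗
g: p is T, ◇p ∧ p is F. ✓
h: p is T, ◇p ∧ p is T. ✓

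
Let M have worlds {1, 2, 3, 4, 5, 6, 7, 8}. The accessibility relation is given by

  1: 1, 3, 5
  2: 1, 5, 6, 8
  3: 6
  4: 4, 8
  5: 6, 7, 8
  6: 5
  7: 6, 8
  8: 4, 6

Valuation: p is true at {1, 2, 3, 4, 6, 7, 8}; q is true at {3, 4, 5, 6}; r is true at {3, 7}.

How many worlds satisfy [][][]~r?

1: successors {1, 3, 5}; [][]~r there: 1:F, 3:T, 5:T. ✗
2: successors {1, 5, 6, 8}; [][]~r there: 1:F, 5:T, 6:F, 8:T. ✗
3: successors {6}; [][]~r there: 6:F. ✗
4: successors {4, 8}; [][]~r there: 4:T, 8:T. ✓
5: successors {6, 7, 8}; [][]~r there: 6:F, 7:T, 8:T. ✗
6: successors {5}; [][]~r there: 5:T. ✓
7: successors {6, 8}; [][]~r there: 6:F, 8:T. ✗
8: successors {4, 6}; [][]~r there: 4:T, 6:F. ✗
Satisfying worlds: {4, 6}.

2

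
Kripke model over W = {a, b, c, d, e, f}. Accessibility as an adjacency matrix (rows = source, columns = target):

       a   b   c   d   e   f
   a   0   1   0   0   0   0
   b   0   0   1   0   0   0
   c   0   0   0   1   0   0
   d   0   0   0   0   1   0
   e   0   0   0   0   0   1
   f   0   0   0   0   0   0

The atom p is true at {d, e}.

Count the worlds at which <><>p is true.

2

a: successors {b}; <>p there: b:F. ✗
b: successors {c}; <>p there: c:T. ✓
c: successors {d}; <>p there: d:T. ✓
d: successors {e}; <>p there: e:F. ✗
e: successors {f}; <>p there: f:F. ✗
f: no successors, so <><>p fails. ✗
Satisfying worlds: {b, c}.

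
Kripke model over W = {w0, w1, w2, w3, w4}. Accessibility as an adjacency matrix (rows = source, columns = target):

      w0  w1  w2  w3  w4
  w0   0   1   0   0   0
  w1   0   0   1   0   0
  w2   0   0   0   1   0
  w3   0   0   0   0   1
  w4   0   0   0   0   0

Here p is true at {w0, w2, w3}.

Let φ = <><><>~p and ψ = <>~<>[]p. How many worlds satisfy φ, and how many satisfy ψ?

1 and 2

For <><><>~p:
w0: successors {w1}; <><>~p there: w1:F. ✗
w1: successors {w2}; <><>~p there: w2:T. ✓
w2: successors {w3}; <><>~p there: w3:F. ✗
w3: successors {w4}; <><>~p there: w4:F. ✗
w4: no successors, so <><><>~p fails. ✗
— 1 world.
For <>~<>[]p:
w0: successors {w1}; ~<>[]p there: w1:F. ✗
w1: successors {w2}; ~<>[]p there: w2:T. ✓
w2: successors {w3}; ~<>[]p there: w3:F. ✗
w3: successors {w4}; ~<>[]p there: w4:T. ✓
w4: no successors, so <>~<>[]p fails. ✗
— 2 worlds.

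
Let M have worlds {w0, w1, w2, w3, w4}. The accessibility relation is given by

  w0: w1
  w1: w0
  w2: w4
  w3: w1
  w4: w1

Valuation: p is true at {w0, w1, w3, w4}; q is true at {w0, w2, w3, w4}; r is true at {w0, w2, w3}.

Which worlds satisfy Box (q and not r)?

{w2}

w0: successors {w1}; q and not r there: w1:F. ✗
w1: successors {w0}; q and not r there: w0:F. ✗
w2: successors {w4}; q and not r there: w4:T. ✓
w3: successors {w1}; q and not r there: w1:F. ✗
w4: successors {w1}; q and not r there: w1:F. ✗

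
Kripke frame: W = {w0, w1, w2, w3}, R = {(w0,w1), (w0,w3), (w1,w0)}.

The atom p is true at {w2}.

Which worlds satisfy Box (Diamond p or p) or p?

{w2, w3}

w0: Box (Diamond p or p) is F, p is F. ✗
w1: Box (Diamond p or p) is F, p is F. ✗
w2: Box (Diamond p or p) is T, p is T. ✓
w3: Box (Diamond p or p) is T, p is F. ✓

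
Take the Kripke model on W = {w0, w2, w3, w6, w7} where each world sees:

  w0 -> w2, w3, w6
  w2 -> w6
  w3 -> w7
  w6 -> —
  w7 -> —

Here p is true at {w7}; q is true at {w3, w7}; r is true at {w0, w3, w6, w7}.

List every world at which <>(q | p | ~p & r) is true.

w0: successors {w2, w3, w6}; q | p | ~p & r there: w2:F, w3:T, w6:T. ✓
w2: successors {w6}; q | p | ~p & r there: w6:T. ✓
w3: successors {w7}; q | p | ~p & r there: w7:T. ✓
w6: no successors, so <>(q | p | ~p & r) fails. ✗
w7: no successors, so <>(q | p | ~p & r) fails. ✗

{w0, w2, w3}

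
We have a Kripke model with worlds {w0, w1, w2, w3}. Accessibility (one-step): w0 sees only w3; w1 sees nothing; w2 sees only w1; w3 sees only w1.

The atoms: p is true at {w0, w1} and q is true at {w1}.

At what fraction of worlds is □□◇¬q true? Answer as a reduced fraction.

w0: successors {w3}; □◇¬q there: w3:F. ✗
w1: no successors, so □□◇¬q holds vacuously. ✓
w2: successors {w1}; □◇¬q there: w1:T. ✓
w3: successors {w1}; □◇¬q there: w1:T. ✓
That's 3 of 4 worlds, so 3/4.

3/4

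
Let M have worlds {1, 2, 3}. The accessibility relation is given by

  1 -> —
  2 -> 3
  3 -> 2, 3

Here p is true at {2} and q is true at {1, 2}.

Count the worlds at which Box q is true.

1: no successors, so Box q holds vacuously. ✓
2: successors {3}; q there: 3:F. ✗
3: successors {2, 3}; q there: 2:T, 3:F. ✗
Satisfying worlds: {1}.

1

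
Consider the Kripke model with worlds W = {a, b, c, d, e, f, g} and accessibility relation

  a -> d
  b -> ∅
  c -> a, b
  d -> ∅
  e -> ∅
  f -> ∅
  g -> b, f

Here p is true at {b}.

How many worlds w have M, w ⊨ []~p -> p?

3

a: []~p is T, p is F. ✗
b: []~p is T, p is T. ✓
c: []~p is F, p is F. ✓
d: []~p is T, p is F. ✗
e: []~p is T, p is F. ✗
f: []~p is T, p is F. ✗
g: []~p is F, p is F. ✓
Satisfying worlds: {b, c, g}.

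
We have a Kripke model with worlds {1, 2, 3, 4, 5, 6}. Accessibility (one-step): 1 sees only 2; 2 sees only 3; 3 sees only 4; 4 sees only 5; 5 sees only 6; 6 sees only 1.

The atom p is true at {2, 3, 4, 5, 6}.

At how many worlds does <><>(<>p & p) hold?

4

1: successors {2}; <>(<>p & p) there: 2:T. ✓
2: successors {3}; <>(<>p & p) there: 3:T. ✓
3: successors {4}; <>(<>p & p) there: 4:T. ✓
4: successors {5}; <>(<>p & p) there: 5:F. ✗
5: successors {6}; <>(<>p & p) there: 6:F. ✗
6: successors {1}; <>(<>p & p) there: 1:T. ✓
Satisfying worlds: {1, 2, 3, 6}.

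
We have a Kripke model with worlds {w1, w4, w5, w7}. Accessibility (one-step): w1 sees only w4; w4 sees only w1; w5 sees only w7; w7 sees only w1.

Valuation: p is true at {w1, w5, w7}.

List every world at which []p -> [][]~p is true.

{w1, w4, w7}

w1: []p is F, [][]~p is F. ✓
w4: []p is T, [][]~p is T. ✓
w5: []p is T, [][]~p is F. ✗
w7: []p is T, [][]~p is T. ✓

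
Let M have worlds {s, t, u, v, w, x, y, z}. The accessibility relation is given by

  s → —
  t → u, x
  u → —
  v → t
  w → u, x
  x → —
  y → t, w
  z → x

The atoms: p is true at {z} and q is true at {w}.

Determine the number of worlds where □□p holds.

6

s: no successors, so □□p holds vacuously. ✓
t: successors {u, x}; □p there: u:T, x:T. ✓
u: no successors, so □□p holds vacuously. ✓
v: successors {t}; □p there: t:F. ✗
w: successors {u, x}; □p there: u:T, x:T. ✓
x: no successors, so □□p holds vacuously. ✓
y: successors {t, w}; □p there: t:F, w:F. ✗
z: successors {x}; □p there: x:T. ✓
Satisfying worlds: {s, t, u, w, x, z}.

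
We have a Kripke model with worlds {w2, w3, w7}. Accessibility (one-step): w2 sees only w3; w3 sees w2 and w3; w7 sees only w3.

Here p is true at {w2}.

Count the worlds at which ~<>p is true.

2

w2: <>p is F. ✓
w3: <>p is T. ✗
w7: <>p is F. ✓
Satisfying worlds: {w2, w7}.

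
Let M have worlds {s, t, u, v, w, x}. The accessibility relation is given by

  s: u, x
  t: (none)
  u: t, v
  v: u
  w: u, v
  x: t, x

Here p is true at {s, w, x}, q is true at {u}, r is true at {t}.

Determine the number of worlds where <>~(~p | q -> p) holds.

s: successors {u, x}; ~(~p | q -> p) there: u:T, x:F. ✓
t: no successors, so <>~(~p | q -> p) fails. ✗
u: successors {t, v}; ~(~p | q -> p) there: t:T, v:T. ✓
v: successors {u}; ~(~p | q -> p) there: u:T. ✓
w: successors {u, v}; ~(~p | q -> p) there: u:T, v:T. ✓
x: successors {t, x}; ~(~p | q -> p) there: t:T, x:F. ✓
Satisfying worlds: {s, u, v, w, x}.

5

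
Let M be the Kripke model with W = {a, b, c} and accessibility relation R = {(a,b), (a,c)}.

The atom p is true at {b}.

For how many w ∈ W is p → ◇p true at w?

a: p is F, ◇p is T. ✓
b: p is T, ◇p is F. ✗
c: p is F, ◇p is F. ✓
Satisfying worlds: {a, c}.

2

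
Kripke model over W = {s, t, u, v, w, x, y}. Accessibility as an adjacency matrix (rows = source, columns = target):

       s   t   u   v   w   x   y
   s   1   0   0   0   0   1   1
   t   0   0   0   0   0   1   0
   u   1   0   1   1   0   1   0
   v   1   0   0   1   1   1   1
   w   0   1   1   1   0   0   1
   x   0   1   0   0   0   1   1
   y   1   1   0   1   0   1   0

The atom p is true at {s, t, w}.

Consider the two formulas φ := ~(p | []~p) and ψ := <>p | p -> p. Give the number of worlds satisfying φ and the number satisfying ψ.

For ~(p | []~p):
s: p | []~p is T. ✗
t: p | []~p is T. ✗
u: p | []~p is F. ✓
v: p | []~p is F. ✓
w: p | []~p is T. ✗
x: p | []~p is F. ✓
y: p | []~p is F. ✓
— 4 worlds.
For <>p | p -> p:
s: <>p | p is T, p is T. ✓
t: <>p | p is T, p is T. ✓
u: <>p | p is T, p is F. ✗
v: <>p | p is T, p is F. ✗
w: <>p | p is T, p is T. ✓
x: <>p | p is T, p is F. ✗
y: <>p | p is T, p is F. ✗
— 3 worlds.

4 and 3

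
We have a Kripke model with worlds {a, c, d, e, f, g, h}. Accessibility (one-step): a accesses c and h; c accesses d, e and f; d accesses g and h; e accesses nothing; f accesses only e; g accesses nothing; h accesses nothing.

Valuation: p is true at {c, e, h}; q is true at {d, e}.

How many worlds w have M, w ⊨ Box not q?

a: successors {c, h}; not q there: c:T, h:T. ✓
c: successors {d, e, f}; not q there: d:F, e:F, f:T. ✗
d: successors {g, h}; not q there: g:T, h:T. ✓
e: no successors, so Box not q holds vacuously. ✓
f: successors {e}; not q there: e:F. ✗
g: no successors, so Box not q holds vacuously. ✓
h: no successors, so Box not q holds vacuously. ✓
Satisfying worlds: {a, d, e, g, h}.

5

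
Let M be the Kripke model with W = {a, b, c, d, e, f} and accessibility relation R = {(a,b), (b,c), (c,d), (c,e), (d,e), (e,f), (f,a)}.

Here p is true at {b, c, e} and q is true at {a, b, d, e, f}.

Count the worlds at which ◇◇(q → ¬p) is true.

a: successors {b}; ◇(q → ¬p) there: b:T. ✓
b: successors {c}; ◇(q → ¬p) there: c:T. ✓
c: successors {d, e}; ◇(q → ¬p) there: d:F, e:T. ✓
d: successors {e}; ◇(q → ¬p) there: e:T. ✓
e: successors {f}; ◇(q → ¬p) there: f:T. ✓
f: successors {a}; ◇(q → ¬p) there: a:F. ✗
Satisfying worlds: {a, b, c, d, e}.

5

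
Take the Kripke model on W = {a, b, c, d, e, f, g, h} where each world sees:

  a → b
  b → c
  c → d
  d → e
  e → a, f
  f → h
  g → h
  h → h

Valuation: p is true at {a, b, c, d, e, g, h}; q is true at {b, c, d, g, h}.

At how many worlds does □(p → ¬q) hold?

a: successors {b}; p → ¬q there: b:F. ✗
b: successors {c}; p → ¬q there: c:F. ✗
c: successors {d}; p → ¬q there: d:F. ✗
d: successors {e}; p → ¬q there: e:T. ✓
e: successors {a, f}; p → ¬q there: a:T, f:T. ✓
f: successors {h}; p → ¬q there: h:F. ✗
g: successors {h}; p → ¬q there: h:F. ✗
h: successors {h}; p → ¬q there: h:F. ✗
Satisfying worlds: {d, e}.

2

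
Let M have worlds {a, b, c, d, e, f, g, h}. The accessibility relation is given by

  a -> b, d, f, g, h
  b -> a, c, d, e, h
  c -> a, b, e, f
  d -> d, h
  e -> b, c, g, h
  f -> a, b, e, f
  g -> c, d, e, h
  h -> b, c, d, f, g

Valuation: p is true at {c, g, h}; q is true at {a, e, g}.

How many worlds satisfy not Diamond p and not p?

1

a: not Diamond p is F, not p is T. ✗
b: not Diamond p is F, not p is T. ✗
c: not Diamond p is T, not p is F. ✗
d: not Diamond p is F, not p is T. ✗
e: not Diamond p is F, not p is T. ✗
f: not Diamond p is T, not p is T. ✓
g: not Diamond p is F, not p is F. ✗
h: not Diamond p is F, not p is F. ✗
Satisfying worlds: {f}.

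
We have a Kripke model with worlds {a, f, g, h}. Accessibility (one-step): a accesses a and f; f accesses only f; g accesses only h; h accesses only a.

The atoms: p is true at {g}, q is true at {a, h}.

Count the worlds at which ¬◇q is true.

a: ◇q is T. ✗
f: ◇q is F. ✓
g: ◇q is T. ✗
h: ◇q is T. ✗
Satisfying worlds: {f}.

1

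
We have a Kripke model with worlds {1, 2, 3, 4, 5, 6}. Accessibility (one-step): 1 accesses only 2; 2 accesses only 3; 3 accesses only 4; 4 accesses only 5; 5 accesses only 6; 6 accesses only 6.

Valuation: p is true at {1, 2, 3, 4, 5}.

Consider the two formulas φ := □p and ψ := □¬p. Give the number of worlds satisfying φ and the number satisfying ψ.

4 and 2

For □p:
1: successors {2}; p there: 2:T. ✓
2: successors {3}; p there: 3:T. ✓
3: successors {4}; p there: 4:T. ✓
4: successors {5}; p there: 5:T. ✓
5: successors {6}; p there: 6:F. ✗
6: successors {6}; p there: 6:F. ✗
— 4 worlds.
For □¬p:
1: successors {2}; ¬p there: 2:F. ✗
2: successors {3}; ¬p there: 3:F. ✗
3: successors {4}; ¬p there: 4:F. ✗
4: successors {5}; ¬p there: 5:F. ✗
5: successors {6}; ¬p there: 6:T. ✓
6: successors {6}; ¬p there: 6:T. ✓
— 2 worlds.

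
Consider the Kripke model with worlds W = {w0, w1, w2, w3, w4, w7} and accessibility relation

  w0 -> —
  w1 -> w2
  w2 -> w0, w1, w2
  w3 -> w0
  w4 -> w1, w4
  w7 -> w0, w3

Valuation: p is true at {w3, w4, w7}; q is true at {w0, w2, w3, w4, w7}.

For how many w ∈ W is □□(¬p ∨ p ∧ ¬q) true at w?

5

w0: no successors, so □□(¬p ∨ p ∧ ¬q) holds vacuously. ✓
w1: successors {w2}; □(¬p ∨ p ∧ ¬q) there: w2:T. ✓
w2: successors {w0, w1, w2}; □(¬p ∨ p ∧ ¬q) there: w0:T, w1:T, w2:T. ✓
w3: successors {w0}; □(¬p ∨ p ∧ ¬q) there: w0:T. ✓
w4: successors {w1, w4}; □(¬p ∨ p ∧ ¬q) there: w1:T, w4:F. ✗
w7: successors {w0, w3}; □(¬p ∨ p ∧ ¬q) there: w0:T, w3:T. ✓
Satisfying worlds: {w0, w1, w2, w3, w7}.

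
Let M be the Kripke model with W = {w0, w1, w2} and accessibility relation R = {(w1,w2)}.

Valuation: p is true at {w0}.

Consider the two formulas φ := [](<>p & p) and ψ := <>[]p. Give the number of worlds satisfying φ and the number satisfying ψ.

For [](<>p & p):
w0: no successors, so [](<>p & p) holds vacuously. ✓
w1: successors {w2}; <>p & p there: w2:F. ✗
w2: no successors, so [](<>p & p) holds vacuously. ✓
— 2 worlds.
For <>[]p:
w0: no successors, so <>[]p fails. ✗
w1: successors {w2}; []p there: w2:T. ✓
w2: no successors, so <>[]p fails. ✗
— 1 world.

2 and 1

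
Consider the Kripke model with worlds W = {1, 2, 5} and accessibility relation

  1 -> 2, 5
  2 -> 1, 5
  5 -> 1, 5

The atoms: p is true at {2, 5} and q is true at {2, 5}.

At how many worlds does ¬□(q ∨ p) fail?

1: □(q ∨ p) is T. ✗
2: □(q ∨ p) is F. ✓
5: □(q ∨ p) is F. ✓
Satisfying worlds: {2, 5}.
So ¬□(q ∨ p) fails at the other 1 world.

1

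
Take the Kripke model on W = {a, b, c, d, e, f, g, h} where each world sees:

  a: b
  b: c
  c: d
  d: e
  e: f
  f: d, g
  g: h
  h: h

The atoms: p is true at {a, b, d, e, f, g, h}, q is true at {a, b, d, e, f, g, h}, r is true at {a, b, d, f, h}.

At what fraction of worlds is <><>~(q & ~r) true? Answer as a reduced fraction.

7/8

a: successors {b}; <>~(q & ~r) there: b:T. ✓
b: successors {c}; <>~(q & ~r) there: c:T. ✓
c: successors {d}; <>~(q & ~r) there: d:F. ✗
d: successors {e}; <>~(q & ~r) there: e:T. ✓
e: successors {f}; <>~(q & ~r) there: f:T. ✓
f: successors {d, g}; <>~(q & ~r) there: d:F, g:T. ✓
g: successors {h}; <>~(q & ~r) there: h:T. ✓
h: successors {h}; <>~(q & ~r) there: h:T. ✓
That's 7 of 8 worlds, so 7/8.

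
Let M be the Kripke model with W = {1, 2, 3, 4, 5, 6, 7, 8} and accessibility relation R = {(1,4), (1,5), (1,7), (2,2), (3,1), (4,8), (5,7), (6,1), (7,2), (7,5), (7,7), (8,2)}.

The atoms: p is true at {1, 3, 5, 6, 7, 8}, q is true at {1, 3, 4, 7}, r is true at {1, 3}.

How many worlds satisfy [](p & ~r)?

2

1: successors {4, 5, 7}; p & ~r there: 4:F, 5:T, 7:T. ✗
2: successors {2}; p & ~r there: 2:F. ✗
3: successors {1}; p & ~r there: 1:F. ✗
4: successors {8}; p & ~r there: 8:T. ✓
5: successors {7}; p & ~r there: 7:T. ✓
6: successors {1}; p & ~r there: 1:F. ✗
7: successors {2, 5, 7}; p & ~r there: 2:F, 5:T, 7:T. ✗
8: successors {2}; p & ~r there: 2:F. ✗
Satisfying worlds: {4, 5}.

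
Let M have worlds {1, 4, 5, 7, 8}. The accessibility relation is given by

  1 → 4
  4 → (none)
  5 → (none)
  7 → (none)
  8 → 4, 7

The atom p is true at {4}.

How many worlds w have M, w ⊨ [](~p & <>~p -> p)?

1: successors {4}; ~p & <>~p -> p there: 4:T. ✓
4: no successors, so [](~p & <>~p -> p) holds vacuously. ✓
5: no successors, so [](~p & <>~p -> p) holds vacuously. ✓
7: no successors, so [](~p & <>~p -> p) holds vacuously. ✓
8: successors {4, 7}; ~p & <>~p -> p there: 4:T, 7:T. ✓
Satisfying worlds: {1, 4, 5, 7, 8}.

5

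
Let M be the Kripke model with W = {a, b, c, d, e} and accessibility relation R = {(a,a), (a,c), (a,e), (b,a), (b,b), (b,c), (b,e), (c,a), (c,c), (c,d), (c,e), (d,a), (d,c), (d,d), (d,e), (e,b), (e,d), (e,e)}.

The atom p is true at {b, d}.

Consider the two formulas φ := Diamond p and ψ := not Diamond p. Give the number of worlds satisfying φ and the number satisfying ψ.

For Diamond p:
a: successors {a, c, e}; p there: a:F, c:F, e:F. ✗
b: successors {a, b, c, e}; p there: a:F, b:T, c:F, e:F. ✓
c: successors {a, c, d, e}; p there: a:F, c:F, d:T, e:F. ✓
d: successors {a, c, d, e}; p there: a:F, c:F, d:T, e:F. ✓
e: successors {b, d, e}; p there: b:T, d:T, e:F. ✓
— 4 worlds.
For not Diamond p:
a: Diamond p is F. ✓
b: Diamond p is T. ✗
c: Diamond p is T. ✗
d: Diamond p is T. ✗
e: Diamond p is T. ✗
— 1 world.

4 and 1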